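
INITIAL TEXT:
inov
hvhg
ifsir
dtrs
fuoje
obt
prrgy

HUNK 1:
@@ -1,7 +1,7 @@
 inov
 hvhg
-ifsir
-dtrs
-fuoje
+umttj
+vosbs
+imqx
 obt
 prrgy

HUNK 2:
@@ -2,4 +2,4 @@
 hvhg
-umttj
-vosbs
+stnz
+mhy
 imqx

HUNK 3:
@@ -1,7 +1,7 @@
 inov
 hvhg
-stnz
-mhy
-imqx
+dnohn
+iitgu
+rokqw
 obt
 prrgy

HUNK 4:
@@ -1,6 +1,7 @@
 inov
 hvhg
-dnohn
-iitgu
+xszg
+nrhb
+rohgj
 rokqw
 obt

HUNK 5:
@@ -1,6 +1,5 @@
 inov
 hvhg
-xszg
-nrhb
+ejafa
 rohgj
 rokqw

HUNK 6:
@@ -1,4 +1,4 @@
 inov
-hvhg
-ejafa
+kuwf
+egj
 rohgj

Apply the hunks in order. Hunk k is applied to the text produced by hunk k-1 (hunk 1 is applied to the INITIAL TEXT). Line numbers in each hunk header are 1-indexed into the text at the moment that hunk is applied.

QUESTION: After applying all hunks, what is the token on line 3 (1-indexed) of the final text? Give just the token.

Hunk 1: at line 1 remove [ifsir,dtrs,fuoje] add [umttj,vosbs,imqx] -> 7 lines: inov hvhg umttj vosbs imqx obt prrgy
Hunk 2: at line 2 remove [umttj,vosbs] add [stnz,mhy] -> 7 lines: inov hvhg stnz mhy imqx obt prrgy
Hunk 3: at line 1 remove [stnz,mhy,imqx] add [dnohn,iitgu,rokqw] -> 7 lines: inov hvhg dnohn iitgu rokqw obt prrgy
Hunk 4: at line 1 remove [dnohn,iitgu] add [xszg,nrhb,rohgj] -> 8 lines: inov hvhg xszg nrhb rohgj rokqw obt prrgy
Hunk 5: at line 1 remove [xszg,nrhb] add [ejafa] -> 7 lines: inov hvhg ejafa rohgj rokqw obt prrgy
Hunk 6: at line 1 remove [hvhg,ejafa] add [kuwf,egj] -> 7 lines: inov kuwf egj rohgj rokqw obt prrgy
Final line 3: egj

Answer: egj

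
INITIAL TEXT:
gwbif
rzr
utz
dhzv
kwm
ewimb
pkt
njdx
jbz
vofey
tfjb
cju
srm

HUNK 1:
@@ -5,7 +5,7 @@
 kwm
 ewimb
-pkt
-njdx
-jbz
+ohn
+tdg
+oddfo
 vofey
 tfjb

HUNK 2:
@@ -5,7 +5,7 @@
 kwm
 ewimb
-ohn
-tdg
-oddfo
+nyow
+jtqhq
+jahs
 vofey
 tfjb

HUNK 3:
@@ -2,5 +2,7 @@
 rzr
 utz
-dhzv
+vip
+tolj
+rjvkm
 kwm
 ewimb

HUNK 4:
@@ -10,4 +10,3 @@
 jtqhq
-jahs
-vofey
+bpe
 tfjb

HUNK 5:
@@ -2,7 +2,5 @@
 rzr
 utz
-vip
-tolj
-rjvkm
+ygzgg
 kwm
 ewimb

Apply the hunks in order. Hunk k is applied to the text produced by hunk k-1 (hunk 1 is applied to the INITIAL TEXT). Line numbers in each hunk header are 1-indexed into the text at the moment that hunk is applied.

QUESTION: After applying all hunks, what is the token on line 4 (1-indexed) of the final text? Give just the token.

Hunk 1: at line 5 remove [pkt,njdx,jbz] add [ohn,tdg,oddfo] -> 13 lines: gwbif rzr utz dhzv kwm ewimb ohn tdg oddfo vofey tfjb cju srm
Hunk 2: at line 5 remove [ohn,tdg,oddfo] add [nyow,jtqhq,jahs] -> 13 lines: gwbif rzr utz dhzv kwm ewimb nyow jtqhq jahs vofey tfjb cju srm
Hunk 3: at line 2 remove [dhzv] add [vip,tolj,rjvkm] -> 15 lines: gwbif rzr utz vip tolj rjvkm kwm ewimb nyow jtqhq jahs vofey tfjb cju srm
Hunk 4: at line 10 remove [jahs,vofey] add [bpe] -> 14 lines: gwbif rzr utz vip tolj rjvkm kwm ewimb nyow jtqhq bpe tfjb cju srm
Hunk 5: at line 2 remove [vip,tolj,rjvkm] add [ygzgg] -> 12 lines: gwbif rzr utz ygzgg kwm ewimb nyow jtqhq bpe tfjb cju srm
Final line 4: ygzgg

Answer: ygzgg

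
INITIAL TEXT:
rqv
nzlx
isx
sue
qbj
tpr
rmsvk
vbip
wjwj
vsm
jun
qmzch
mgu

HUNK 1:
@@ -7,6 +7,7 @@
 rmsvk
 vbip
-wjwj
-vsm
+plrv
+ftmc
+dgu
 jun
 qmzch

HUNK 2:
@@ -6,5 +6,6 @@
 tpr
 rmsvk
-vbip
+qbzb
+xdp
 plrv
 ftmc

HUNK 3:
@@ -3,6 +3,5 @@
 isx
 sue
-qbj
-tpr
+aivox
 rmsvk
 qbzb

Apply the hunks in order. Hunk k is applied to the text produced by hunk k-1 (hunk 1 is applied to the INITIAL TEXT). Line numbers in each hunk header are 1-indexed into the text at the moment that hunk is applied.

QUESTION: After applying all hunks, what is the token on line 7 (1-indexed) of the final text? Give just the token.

Hunk 1: at line 7 remove [wjwj,vsm] add [plrv,ftmc,dgu] -> 14 lines: rqv nzlx isx sue qbj tpr rmsvk vbip plrv ftmc dgu jun qmzch mgu
Hunk 2: at line 6 remove [vbip] add [qbzb,xdp] -> 15 lines: rqv nzlx isx sue qbj tpr rmsvk qbzb xdp plrv ftmc dgu jun qmzch mgu
Hunk 3: at line 3 remove [qbj,tpr] add [aivox] -> 14 lines: rqv nzlx isx sue aivox rmsvk qbzb xdp plrv ftmc dgu jun qmzch mgu
Final line 7: qbzb

Answer: qbzb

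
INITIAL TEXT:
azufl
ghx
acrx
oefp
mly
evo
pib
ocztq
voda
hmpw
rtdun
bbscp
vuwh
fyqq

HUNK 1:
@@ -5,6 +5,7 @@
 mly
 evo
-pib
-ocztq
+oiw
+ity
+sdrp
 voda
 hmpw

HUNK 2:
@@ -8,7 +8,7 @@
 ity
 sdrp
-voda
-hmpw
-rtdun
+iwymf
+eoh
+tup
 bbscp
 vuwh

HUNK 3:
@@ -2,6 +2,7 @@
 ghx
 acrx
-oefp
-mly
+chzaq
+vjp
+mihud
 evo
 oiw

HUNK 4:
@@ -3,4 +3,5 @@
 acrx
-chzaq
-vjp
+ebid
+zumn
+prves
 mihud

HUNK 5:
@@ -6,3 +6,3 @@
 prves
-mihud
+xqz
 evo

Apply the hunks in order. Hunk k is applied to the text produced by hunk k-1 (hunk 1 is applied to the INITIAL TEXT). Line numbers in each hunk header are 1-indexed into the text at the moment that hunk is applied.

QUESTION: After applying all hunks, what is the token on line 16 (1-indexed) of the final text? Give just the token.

Hunk 1: at line 5 remove [pib,ocztq] add [oiw,ity,sdrp] -> 15 lines: azufl ghx acrx oefp mly evo oiw ity sdrp voda hmpw rtdun bbscp vuwh fyqq
Hunk 2: at line 8 remove [voda,hmpw,rtdun] add [iwymf,eoh,tup] -> 15 lines: azufl ghx acrx oefp mly evo oiw ity sdrp iwymf eoh tup bbscp vuwh fyqq
Hunk 3: at line 2 remove [oefp,mly] add [chzaq,vjp,mihud] -> 16 lines: azufl ghx acrx chzaq vjp mihud evo oiw ity sdrp iwymf eoh tup bbscp vuwh fyqq
Hunk 4: at line 3 remove [chzaq,vjp] add [ebid,zumn,prves] -> 17 lines: azufl ghx acrx ebid zumn prves mihud evo oiw ity sdrp iwymf eoh tup bbscp vuwh fyqq
Hunk 5: at line 6 remove [mihud] add [xqz] -> 17 lines: azufl ghx acrx ebid zumn prves xqz evo oiw ity sdrp iwymf eoh tup bbscp vuwh fyqq
Final line 16: vuwh

Answer: vuwh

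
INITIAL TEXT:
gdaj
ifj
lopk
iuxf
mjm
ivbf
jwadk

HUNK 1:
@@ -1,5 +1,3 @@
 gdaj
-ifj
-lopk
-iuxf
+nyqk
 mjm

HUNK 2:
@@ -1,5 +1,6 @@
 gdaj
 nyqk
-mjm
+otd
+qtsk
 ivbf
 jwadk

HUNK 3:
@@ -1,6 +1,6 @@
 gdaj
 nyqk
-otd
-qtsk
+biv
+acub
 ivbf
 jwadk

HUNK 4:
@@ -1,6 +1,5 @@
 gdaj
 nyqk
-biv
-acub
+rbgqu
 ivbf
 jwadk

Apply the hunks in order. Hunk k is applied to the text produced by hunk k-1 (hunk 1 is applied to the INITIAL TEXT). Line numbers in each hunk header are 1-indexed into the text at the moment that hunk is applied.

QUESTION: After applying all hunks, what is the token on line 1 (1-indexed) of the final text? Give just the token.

Hunk 1: at line 1 remove [ifj,lopk,iuxf] add [nyqk] -> 5 lines: gdaj nyqk mjm ivbf jwadk
Hunk 2: at line 1 remove [mjm] add [otd,qtsk] -> 6 lines: gdaj nyqk otd qtsk ivbf jwadk
Hunk 3: at line 1 remove [otd,qtsk] add [biv,acub] -> 6 lines: gdaj nyqk biv acub ivbf jwadk
Hunk 4: at line 1 remove [biv,acub] add [rbgqu] -> 5 lines: gdaj nyqk rbgqu ivbf jwadk
Final line 1: gdaj

Answer: gdaj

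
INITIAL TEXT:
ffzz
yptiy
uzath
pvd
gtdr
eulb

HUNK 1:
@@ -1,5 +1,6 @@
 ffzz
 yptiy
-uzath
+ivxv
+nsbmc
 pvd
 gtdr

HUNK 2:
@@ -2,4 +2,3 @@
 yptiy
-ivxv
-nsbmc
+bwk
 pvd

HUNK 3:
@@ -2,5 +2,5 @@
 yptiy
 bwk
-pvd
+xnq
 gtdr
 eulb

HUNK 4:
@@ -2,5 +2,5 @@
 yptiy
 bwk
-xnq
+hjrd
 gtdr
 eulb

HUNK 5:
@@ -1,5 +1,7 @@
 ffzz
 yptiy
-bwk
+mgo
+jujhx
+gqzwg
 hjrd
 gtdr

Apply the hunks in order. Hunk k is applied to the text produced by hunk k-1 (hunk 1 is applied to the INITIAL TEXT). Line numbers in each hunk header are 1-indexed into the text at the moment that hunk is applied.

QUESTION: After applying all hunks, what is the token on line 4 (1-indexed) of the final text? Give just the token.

Answer: jujhx

Derivation:
Hunk 1: at line 1 remove [uzath] add [ivxv,nsbmc] -> 7 lines: ffzz yptiy ivxv nsbmc pvd gtdr eulb
Hunk 2: at line 2 remove [ivxv,nsbmc] add [bwk] -> 6 lines: ffzz yptiy bwk pvd gtdr eulb
Hunk 3: at line 2 remove [pvd] add [xnq] -> 6 lines: ffzz yptiy bwk xnq gtdr eulb
Hunk 4: at line 2 remove [xnq] add [hjrd] -> 6 lines: ffzz yptiy bwk hjrd gtdr eulb
Hunk 5: at line 1 remove [bwk] add [mgo,jujhx,gqzwg] -> 8 lines: ffzz yptiy mgo jujhx gqzwg hjrd gtdr eulb
Final line 4: jujhx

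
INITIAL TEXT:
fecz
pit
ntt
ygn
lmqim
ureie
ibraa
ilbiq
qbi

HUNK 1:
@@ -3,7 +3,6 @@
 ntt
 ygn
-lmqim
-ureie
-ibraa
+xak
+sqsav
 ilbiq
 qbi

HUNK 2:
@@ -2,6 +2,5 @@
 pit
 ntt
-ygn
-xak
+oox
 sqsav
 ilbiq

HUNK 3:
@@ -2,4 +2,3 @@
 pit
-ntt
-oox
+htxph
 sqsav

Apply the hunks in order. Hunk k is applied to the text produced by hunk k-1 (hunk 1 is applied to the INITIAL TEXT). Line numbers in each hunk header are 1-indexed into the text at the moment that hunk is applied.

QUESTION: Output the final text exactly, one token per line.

Answer: fecz
pit
htxph
sqsav
ilbiq
qbi

Derivation:
Hunk 1: at line 3 remove [lmqim,ureie,ibraa] add [xak,sqsav] -> 8 lines: fecz pit ntt ygn xak sqsav ilbiq qbi
Hunk 2: at line 2 remove [ygn,xak] add [oox] -> 7 lines: fecz pit ntt oox sqsav ilbiq qbi
Hunk 3: at line 2 remove [ntt,oox] add [htxph] -> 6 lines: fecz pit htxph sqsav ilbiq qbi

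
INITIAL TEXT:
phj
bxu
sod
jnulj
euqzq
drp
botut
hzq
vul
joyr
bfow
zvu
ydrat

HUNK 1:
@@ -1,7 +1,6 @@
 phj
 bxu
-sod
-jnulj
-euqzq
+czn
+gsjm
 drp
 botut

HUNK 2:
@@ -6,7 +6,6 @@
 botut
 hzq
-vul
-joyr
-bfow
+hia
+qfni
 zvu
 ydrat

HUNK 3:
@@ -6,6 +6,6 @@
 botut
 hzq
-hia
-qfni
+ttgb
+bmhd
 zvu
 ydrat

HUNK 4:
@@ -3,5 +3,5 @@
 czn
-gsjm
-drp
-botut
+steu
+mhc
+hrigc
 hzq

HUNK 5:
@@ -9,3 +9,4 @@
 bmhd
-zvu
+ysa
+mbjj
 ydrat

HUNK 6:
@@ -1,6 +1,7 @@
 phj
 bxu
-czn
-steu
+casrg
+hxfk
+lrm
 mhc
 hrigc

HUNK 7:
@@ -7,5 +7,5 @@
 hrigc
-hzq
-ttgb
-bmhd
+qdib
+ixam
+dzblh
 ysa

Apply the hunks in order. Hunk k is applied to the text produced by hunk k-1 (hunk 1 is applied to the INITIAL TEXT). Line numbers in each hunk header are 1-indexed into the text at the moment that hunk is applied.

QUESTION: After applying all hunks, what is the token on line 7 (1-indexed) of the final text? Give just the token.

Hunk 1: at line 1 remove [sod,jnulj,euqzq] add [czn,gsjm] -> 12 lines: phj bxu czn gsjm drp botut hzq vul joyr bfow zvu ydrat
Hunk 2: at line 6 remove [vul,joyr,bfow] add [hia,qfni] -> 11 lines: phj bxu czn gsjm drp botut hzq hia qfni zvu ydrat
Hunk 3: at line 6 remove [hia,qfni] add [ttgb,bmhd] -> 11 lines: phj bxu czn gsjm drp botut hzq ttgb bmhd zvu ydrat
Hunk 4: at line 3 remove [gsjm,drp,botut] add [steu,mhc,hrigc] -> 11 lines: phj bxu czn steu mhc hrigc hzq ttgb bmhd zvu ydrat
Hunk 5: at line 9 remove [zvu] add [ysa,mbjj] -> 12 lines: phj bxu czn steu mhc hrigc hzq ttgb bmhd ysa mbjj ydrat
Hunk 6: at line 1 remove [czn,steu] add [casrg,hxfk,lrm] -> 13 lines: phj bxu casrg hxfk lrm mhc hrigc hzq ttgb bmhd ysa mbjj ydrat
Hunk 7: at line 7 remove [hzq,ttgb,bmhd] add [qdib,ixam,dzblh] -> 13 lines: phj bxu casrg hxfk lrm mhc hrigc qdib ixam dzblh ysa mbjj ydrat
Final line 7: hrigc

Answer: hrigc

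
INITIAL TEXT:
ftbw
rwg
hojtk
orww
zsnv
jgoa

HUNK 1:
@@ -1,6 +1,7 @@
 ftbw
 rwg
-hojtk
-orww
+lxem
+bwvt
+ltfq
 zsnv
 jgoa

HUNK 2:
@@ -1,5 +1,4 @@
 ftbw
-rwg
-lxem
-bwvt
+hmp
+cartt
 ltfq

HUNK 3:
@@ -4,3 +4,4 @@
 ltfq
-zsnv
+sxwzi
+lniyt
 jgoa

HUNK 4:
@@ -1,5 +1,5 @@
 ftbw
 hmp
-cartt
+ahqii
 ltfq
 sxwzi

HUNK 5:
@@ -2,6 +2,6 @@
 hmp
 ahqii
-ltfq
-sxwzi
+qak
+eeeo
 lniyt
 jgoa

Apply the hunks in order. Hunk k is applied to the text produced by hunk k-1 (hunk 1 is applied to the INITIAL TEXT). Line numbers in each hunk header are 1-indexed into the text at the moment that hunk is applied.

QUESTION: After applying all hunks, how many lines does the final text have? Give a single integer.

Hunk 1: at line 1 remove [hojtk,orww] add [lxem,bwvt,ltfq] -> 7 lines: ftbw rwg lxem bwvt ltfq zsnv jgoa
Hunk 2: at line 1 remove [rwg,lxem,bwvt] add [hmp,cartt] -> 6 lines: ftbw hmp cartt ltfq zsnv jgoa
Hunk 3: at line 4 remove [zsnv] add [sxwzi,lniyt] -> 7 lines: ftbw hmp cartt ltfq sxwzi lniyt jgoa
Hunk 4: at line 1 remove [cartt] add [ahqii] -> 7 lines: ftbw hmp ahqii ltfq sxwzi lniyt jgoa
Hunk 5: at line 2 remove [ltfq,sxwzi] add [qak,eeeo] -> 7 lines: ftbw hmp ahqii qak eeeo lniyt jgoa
Final line count: 7

Answer: 7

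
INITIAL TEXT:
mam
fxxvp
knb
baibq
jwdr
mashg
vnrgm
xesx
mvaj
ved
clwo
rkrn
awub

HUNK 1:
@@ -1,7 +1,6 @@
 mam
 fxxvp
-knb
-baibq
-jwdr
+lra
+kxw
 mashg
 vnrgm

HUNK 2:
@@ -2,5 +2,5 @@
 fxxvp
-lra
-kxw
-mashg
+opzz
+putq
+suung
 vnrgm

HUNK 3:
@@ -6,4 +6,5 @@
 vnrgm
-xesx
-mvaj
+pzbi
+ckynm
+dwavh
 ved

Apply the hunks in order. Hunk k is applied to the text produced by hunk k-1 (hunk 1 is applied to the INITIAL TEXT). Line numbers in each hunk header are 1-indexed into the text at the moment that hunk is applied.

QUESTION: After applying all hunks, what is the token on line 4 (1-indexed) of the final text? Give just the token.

Answer: putq

Derivation:
Hunk 1: at line 1 remove [knb,baibq,jwdr] add [lra,kxw] -> 12 lines: mam fxxvp lra kxw mashg vnrgm xesx mvaj ved clwo rkrn awub
Hunk 2: at line 2 remove [lra,kxw,mashg] add [opzz,putq,suung] -> 12 lines: mam fxxvp opzz putq suung vnrgm xesx mvaj ved clwo rkrn awub
Hunk 3: at line 6 remove [xesx,mvaj] add [pzbi,ckynm,dwavh] -> 13 lines: mam fxxvp opzz putq suung vnrgm pzbi ckynm dwavh ved clwo rkrn awub
Final line 4: putq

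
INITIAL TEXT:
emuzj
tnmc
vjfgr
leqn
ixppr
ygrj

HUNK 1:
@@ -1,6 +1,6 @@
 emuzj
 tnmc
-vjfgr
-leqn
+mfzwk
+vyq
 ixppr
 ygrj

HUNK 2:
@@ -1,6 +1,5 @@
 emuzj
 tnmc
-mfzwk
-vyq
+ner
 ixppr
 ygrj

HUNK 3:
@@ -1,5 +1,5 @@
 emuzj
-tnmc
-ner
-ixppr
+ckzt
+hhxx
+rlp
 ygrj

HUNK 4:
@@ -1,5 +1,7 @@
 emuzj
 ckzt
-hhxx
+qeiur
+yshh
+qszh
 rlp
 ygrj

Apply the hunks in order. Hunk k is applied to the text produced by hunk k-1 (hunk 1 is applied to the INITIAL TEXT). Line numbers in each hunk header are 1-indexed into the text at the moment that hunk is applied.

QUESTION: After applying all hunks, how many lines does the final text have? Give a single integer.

Hunk 1: at line 1 remove [vjfgr,leqn] add [mfzwk,vyq] -> 6 lines: emuzj tnmc mfzwk vyq ixppr ygrj
Hunk 2: at line 1 remove [mfzwk,vyq] add [ner] -> 5 lines: emuzj tnmc ner ixppr ygrj
Hunk 3: at line 1 remove [tnmc,ner,ixppr] add [ckzt,hhxx,rlp] -> 5 lines: emuzj ckzt hhxx rlp ygrj
Hunk 4: at line 1 remove [hhxx] add [qeiur,yshh,qszh] -> 7 lines: emuzj ckzt qeiur yshh qszh rlp ygrj
Final line count: 7

Answer: 7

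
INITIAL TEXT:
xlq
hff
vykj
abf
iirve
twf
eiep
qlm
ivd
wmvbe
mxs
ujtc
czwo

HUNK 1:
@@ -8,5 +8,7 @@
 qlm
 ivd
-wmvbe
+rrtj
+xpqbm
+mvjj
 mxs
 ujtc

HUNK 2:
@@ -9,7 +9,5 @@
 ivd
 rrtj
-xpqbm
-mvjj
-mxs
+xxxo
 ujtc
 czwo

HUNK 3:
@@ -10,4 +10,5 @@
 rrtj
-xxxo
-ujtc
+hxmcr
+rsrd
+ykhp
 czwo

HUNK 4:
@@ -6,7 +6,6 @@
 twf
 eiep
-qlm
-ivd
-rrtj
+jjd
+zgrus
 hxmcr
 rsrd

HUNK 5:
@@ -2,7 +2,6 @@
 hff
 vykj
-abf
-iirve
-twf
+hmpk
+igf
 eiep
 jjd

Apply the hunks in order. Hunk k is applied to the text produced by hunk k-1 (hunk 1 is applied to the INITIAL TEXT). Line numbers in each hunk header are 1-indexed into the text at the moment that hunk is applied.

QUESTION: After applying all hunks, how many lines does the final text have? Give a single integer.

Hunk 1: at line 8 remove [wmvbe] add [rrtj,xpqbm,mvjj] -> 15 lines: xlq hff vykj abf iirve twf eiep qlm ivd rrtj xpqbm mvjj mxs ujtc czwo
Hunk 2: at line 9 remove [xpqbm,mvjj,mxs] add [xxxo] -> 13 lines: xlq hff vykj abf iirve twf eiep qlm ivd rrtj xxxo ujtc czwo
Hunk 3: at line 10 remove [xxxo,ujtc] add [hxmcr,rsrd,ykhp] -> 14 lines: xlq hff vykj abf iirve twf eiep qlm ivd rrtj hxmcr rsrd ykhp czwo
Hunk 4: at line 6 remove [qlm,ivd,rrtj] add [jjd,zgrus] -> 13 lines: xlq hff vykj abf iirve twf eiep jjd zgrus hxmcr rsrd ykhp czwo
Hunk 5: at line 2 remove [abf,iirve,twf] add [hmpk,igf] -> 12 lines: xlq hff vykj hmpk igf eiep jjd zgrus hxmcr rsrd ykhp czwo
Final line count: 12

Answer: 12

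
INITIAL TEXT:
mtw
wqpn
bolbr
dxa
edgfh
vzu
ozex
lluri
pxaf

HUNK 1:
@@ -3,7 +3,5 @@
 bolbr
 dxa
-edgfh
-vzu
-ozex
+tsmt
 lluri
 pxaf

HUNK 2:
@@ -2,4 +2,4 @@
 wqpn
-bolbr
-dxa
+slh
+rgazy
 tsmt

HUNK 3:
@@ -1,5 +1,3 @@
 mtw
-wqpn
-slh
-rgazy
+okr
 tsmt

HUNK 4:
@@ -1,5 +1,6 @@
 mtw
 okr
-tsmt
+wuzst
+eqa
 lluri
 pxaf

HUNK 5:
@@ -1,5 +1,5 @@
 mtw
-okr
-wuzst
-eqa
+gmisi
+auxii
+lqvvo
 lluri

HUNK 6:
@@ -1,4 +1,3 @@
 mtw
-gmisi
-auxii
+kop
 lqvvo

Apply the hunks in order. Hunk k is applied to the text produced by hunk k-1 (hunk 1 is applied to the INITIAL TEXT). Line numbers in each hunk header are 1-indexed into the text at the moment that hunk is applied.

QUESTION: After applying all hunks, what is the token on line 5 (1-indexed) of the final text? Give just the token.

Answer: pxaf

Derivation:
Hunk 1: at line 3 remove [edgfh,vzu,ozex] add [tsmt] -> 7 lines: mtw wqpn bolbr dxa tsmt lluri pxaf
Hunk 2: at line 2 remove [bolbr,dxa] add [slh,rgazy] -> 7 lines: mtw wqpn slh rgazy tsmt lluri pxaf
Hunk 3: at line 1 remove [wqpn,slh,rgazy] add [okr] -> 5 lines: mtw okr tsmt lluri pxaf
Hunk 4: at line 1 remove [tsmt] add [wuzst,eqa] -> 6 lines: mtw okr wuzst eqa lluri pxaf
Hunk 5: at line 1 remove [okr,wuzst,eqa] add [gmisi,auxii,lqvvo] -> 6 lines: mtw gmisi auxii lqvvo lluri pxaf
Hunk 6: at line 1 remove [gmisi,auxii] add [kop] -> 5 lines: mtw kop lqvvo lluri pxaf
Final line 5: pxaf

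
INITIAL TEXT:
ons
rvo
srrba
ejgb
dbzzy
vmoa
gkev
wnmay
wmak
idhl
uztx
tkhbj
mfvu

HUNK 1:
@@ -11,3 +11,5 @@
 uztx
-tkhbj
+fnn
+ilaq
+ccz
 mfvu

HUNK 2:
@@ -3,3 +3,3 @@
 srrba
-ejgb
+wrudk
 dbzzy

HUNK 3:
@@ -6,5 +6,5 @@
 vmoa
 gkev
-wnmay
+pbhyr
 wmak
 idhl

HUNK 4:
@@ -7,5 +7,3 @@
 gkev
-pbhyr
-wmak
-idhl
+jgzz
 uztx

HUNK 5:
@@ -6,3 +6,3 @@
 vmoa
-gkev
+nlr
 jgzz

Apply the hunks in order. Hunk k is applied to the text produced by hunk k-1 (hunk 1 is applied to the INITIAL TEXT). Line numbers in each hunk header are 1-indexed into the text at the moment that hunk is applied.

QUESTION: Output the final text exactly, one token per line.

Answer: ons
rvo
srrba
wrudk
dbzzy
vmoa
nlr
jgzz
uztx
fnn
ilaq
ccz
mfvu

Derivation:
Hunk 1: at line 11 remove [tkhbj] add [fnn,ilaq,ccz] -> 15 lines: ons rvo srrba ejgb dbzzy vmoa gkev wnmay wmak idhl uztx fnn ilaq ccz mfvu
Hunk 2: at line 3 remove [ejgb] add [wrudk] -> 15 lines: ons rvo srrba wrudk dbzzy vmoa gkev wnmay wmak idhl uztx fnn ilaq ccz mfvu
Hunk 3: at line 6 remove [wnmay] add [pbhyr] -> 15 lines: ons rvo srrba wrudk dbzzy vmoa gkev pbhyr wmak idhl uztx fnn ilaq ccz mfvu
Hunk 4: at line 7 remove [pbhyr,wmak,idhl] add [jgzz] -> 13 lines: ons rvo srrba wrudk dbzzy vmoa gkev jgzz uztx fnn ilaq ccz mfvu
Hunk 5: at line 6 remove [gkev] add [nlr] -> 13 lines: ons rvo srrba wrudk dbzzy vmoa nlr jgzz uztx fnn ilaq ccz mfvu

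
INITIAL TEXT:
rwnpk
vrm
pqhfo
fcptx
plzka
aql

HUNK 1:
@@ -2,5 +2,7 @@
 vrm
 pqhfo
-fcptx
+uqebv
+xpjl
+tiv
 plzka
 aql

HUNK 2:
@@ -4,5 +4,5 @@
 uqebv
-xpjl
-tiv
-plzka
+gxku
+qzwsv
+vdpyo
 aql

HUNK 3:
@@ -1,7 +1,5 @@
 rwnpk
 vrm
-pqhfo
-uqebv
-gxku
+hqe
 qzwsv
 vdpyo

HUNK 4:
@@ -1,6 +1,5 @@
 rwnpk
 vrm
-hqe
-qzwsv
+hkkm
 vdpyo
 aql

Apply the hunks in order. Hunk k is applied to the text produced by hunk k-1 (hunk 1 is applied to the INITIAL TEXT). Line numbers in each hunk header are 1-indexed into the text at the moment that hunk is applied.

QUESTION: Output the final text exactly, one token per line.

Answer: rwnpk
vrm
hkkm
vdpyo
aql

Derivation:
Hunk 1: at line 2 remove [fcptx] add [uqebv,xpjl,tiv] -> 8 lines: rwnpk vrm pqhfo uqebv xpjl tiv plzka aql
Hunk 2: at line 4 remove [xpjl,tiv,plzka] add [gxku,qzwsv,vdpyo] -> 8 lines: rwnpk vrm pqhfo uqebv gxku qzwsv vdpyo aql
Hunk 3: at line 1 remove [pqhfo,uqebv,gxku] add [hqe] -> 6 lines: rwnpk vrm hqe qzwsv vdpyo aql
Hunk 4: at line 1 remove [hqe,qzwsv] add [hkkm] -> 5 lines: rwnpk vrm hkkm vdpyo aql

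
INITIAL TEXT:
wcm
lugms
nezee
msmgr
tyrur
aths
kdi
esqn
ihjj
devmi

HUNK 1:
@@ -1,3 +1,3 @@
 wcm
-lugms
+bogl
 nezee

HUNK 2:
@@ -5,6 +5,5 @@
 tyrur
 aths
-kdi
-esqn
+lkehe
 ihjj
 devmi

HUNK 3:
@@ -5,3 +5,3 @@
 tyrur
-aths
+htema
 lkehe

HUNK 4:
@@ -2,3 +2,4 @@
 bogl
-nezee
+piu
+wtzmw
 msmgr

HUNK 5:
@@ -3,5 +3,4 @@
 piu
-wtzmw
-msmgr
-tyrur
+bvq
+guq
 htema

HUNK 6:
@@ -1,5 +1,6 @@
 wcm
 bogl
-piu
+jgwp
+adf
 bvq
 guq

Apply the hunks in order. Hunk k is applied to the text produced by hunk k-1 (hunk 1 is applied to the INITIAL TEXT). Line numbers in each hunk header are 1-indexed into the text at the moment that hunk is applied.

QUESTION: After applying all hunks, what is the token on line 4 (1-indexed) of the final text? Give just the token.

Hunk 1: at line 1 remove [lugms] add [bogl] -> 10 lines: wcm bogl nezee msmgr tyrur aths kdi esqn ihjj devmi
Hunk 2: at line 5 remove [kdi,esqn] add [lkehe] -> 9 lines: wcm bogl nezee msmgr tyrur aths lkehe ihjj devmi
Hunk 3: at line 5 remove [aths] add [htema] -> 9 lines: wcm bogl nezee msmgr tyrur htema lkehe ihjj devmi
Hunk 4: at line 2 remove [nezee] add [piu,wtzmw] -> 10 lines: wcm bogl piu wtzmw msmgr tyrur htema lkehe ihjj devmi
Hunk 5: at line 3 remove [wtzmw,msmgr,tyrur] add [bvq,guq] -> 9 lines: wcm bogl piu bvq guq htema lkehe ihjj devmi
Hunk 6: at line 1 remove [piu] add [jgwp,adf] -> 10 lines: wcm bogl jgwp adf bvq guq htema lkehe ihjj devmi
Final line 4: adf

Answer: adf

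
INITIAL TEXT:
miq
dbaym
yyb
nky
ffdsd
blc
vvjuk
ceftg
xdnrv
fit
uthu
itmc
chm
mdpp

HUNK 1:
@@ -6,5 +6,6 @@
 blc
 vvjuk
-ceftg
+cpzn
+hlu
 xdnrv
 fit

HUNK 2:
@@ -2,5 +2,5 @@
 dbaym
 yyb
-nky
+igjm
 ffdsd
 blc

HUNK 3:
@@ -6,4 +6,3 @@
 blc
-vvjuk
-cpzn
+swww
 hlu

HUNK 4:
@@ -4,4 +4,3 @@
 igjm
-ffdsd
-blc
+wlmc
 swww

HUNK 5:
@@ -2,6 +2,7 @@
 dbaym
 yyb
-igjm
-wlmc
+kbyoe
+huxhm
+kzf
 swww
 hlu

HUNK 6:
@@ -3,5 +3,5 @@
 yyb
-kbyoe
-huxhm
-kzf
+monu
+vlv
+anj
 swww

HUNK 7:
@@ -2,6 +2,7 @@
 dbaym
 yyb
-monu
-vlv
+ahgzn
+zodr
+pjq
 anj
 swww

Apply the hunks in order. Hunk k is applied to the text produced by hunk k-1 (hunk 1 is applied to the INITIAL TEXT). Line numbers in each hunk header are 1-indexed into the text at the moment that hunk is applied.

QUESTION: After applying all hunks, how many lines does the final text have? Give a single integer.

Answer: 15

Derivation:
Hunk 1: at line 6 remove [ceftg] add [cpzn,hlu] -> 15 lines: miq dbaym yyb nky ffdsd blc vvjuk cpzn hlu xdnrv fit uthu itmc chm mdpp
Hunk 2: at line 2 remove [nky] add [igjm] -> 15 lines: miq dbaym yyb igjm ffdsd blc vvjuk cpzn hlu xdnrv fit uthu itmc chm mdpp
Hunk 3: at line 6 remove [vvjuk,cpzn] add [swww] -> 14 lines: miq dbaym yyb igjm ffdsd blc swww hlu xdnrv fit uthu itmc chm mdpp
Hunk 4: at line 4 remove [ffdsd,blc] add [wlmc] -> 13 lines: miq dbaym yyb igjm wlmc swww hlu xdnrv fit uthu itmc chm mdpp
Hunk 5: at line 2 remove [igjm,wlmc] add [kbyoe,huxhm,kzf] -> 14 lines: miq dbaym yyb kbyoe huxhm kzf swww hlu xdnrv fit uthu itmc chm mdpp
Hunk 6: at line 3 remove [kbyoe,huxhm,kzf] add [monu,vlv,anj] -> 14 lines: miq dbaym yyb monu vlv anj swww hlu xdnrv fit uthu itmc chm mdpp
Hunk 7: at line 2 remove [monu,vlv] add [ahgzn,zodr,pjq] -> 15 lines: miq dbaym yyb ahgzn zodr pjq anj swww hlu xdnrv fit uthu itmc chm mdpp
Final line count: 15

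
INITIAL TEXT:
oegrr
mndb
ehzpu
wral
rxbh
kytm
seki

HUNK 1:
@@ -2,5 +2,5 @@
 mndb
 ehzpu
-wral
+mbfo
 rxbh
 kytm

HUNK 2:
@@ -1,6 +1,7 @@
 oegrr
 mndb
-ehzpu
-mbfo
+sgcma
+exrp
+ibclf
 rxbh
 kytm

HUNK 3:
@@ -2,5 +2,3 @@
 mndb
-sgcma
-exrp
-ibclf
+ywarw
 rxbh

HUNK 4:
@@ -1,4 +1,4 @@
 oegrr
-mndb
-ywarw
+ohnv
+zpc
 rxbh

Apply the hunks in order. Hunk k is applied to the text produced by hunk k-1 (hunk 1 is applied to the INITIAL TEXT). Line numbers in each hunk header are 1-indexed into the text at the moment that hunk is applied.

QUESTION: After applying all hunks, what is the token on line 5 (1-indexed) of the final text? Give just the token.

Hunk 1: at line 2 remove [wral] add [mbfo] -> 7 lines: oegrr mndb ehzpu mbfo rxbh kytm seki
Hunk 2: at line 1 remove [ehzpu,mbfo] add [sgcma,exrp,ibclf] -> 8 lines: oegrr mndb sgcma exrp ibclf rxbh kytm seki
Hunk 3: at line 2 remove [sgcma,exrp,ibclf] add [ywarw] -> 6 lines: oegrr mndb ywarw rxbh kytm seki
Hunk 4: at line 1 remove [mndb,ywarw] add [ohnv,zpc] -> 6 lines: oegrr ohnv zpc rxbh kytm seki
Final line 5: kytm

Answer: kytm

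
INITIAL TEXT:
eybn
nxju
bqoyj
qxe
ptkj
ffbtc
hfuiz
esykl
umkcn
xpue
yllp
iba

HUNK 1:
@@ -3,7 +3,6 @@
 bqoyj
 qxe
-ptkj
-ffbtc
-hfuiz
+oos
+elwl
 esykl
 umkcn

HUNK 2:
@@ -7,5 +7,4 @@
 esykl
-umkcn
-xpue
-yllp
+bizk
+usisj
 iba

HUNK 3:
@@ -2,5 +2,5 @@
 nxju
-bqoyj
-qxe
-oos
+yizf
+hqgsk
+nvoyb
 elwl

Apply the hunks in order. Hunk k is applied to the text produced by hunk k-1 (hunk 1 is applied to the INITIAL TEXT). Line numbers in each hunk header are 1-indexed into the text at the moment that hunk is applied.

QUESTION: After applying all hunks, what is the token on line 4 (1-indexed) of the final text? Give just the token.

Hunk 1: at line 3 remove [ptkj,ffbtc,hfuiz] add [oos,elwl] -> 11 lines: eybn nxju bqoyj qxe oos elwl esykl umkcn xpue yllp iba
Hunk 2: at line 7 remove [umkcn,xpue,yllp] add [bizk,usisj] -> 10 lines: eybn nxju bqoyj qxe oos elwl esykl bizk usisj iba
Hunk 3: at line 2 remove [bqoyj,qxe,oos] add [yizf,hqgsk,nvoyb] -> 10 lines: eybn nxju yizf hqgsk nvoyb elwl esykl bizk usisj iba
Final line 4: hqgsk

Answer: hqgsk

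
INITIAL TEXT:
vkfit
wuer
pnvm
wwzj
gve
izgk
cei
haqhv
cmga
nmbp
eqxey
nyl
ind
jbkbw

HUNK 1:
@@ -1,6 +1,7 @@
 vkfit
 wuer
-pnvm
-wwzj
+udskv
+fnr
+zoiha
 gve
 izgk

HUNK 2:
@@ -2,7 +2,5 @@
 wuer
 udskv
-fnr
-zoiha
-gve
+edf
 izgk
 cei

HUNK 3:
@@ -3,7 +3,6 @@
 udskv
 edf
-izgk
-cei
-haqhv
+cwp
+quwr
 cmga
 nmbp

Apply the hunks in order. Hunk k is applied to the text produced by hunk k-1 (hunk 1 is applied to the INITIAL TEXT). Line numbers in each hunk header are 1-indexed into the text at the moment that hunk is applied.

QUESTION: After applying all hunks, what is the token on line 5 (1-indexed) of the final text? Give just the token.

Answer: cwp

Derivation:
Hunk 1: at line 1 remove [pnvm,wwzj] add [udskv,fnr,zoiha] -> 15 lines: vkfit wuer udskv fnr zoiha gve izgk cei haqhv cmga nmbp eqxey nyl ind jbkbw
Hunk 2: at line 2 remove [fnr,zoiha,gve] add [edf] -> 13 lines: vkfit wuer udskv edf izgk cei haqhv cmga nmbp eqxey nyl ind jbkbw
Hunk 3: at line 3 remove [izgk,cei,haqhv] add [cwp,quwr] -> 12 lines: vkfit wuer udskv edf cwp quwr cmga nmbp eqxey nyl ind jbkbw
Final line 5: cwp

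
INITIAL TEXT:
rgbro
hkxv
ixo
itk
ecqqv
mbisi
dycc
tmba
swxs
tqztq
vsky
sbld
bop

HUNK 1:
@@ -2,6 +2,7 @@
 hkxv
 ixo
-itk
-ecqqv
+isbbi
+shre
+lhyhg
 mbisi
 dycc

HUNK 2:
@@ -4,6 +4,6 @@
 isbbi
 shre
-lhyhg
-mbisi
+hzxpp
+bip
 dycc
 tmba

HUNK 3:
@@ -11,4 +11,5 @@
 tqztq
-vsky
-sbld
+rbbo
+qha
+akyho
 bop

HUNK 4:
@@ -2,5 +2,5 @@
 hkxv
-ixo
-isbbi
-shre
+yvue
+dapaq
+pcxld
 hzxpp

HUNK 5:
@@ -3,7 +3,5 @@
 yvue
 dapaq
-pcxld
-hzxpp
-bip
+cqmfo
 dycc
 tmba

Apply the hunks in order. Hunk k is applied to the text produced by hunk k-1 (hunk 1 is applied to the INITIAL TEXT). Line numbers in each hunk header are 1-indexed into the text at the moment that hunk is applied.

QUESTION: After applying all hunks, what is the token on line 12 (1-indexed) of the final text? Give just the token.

Hunk 1: at line 2 remove [itk,ecqqv] add [isbbi,shre,lhyhg] -> 14 lines: rgbro hkxv ixo isbbi shre lhyhg mbisi dycc tmba swxs tqztq vsky sbld bop
Hunk 2: at line 4 remove [lhyhg,mbisi] add [hzxpp,bip] -> 14 lines: rgbro hkxv ixo isbbi shre hzxpp bip dycc tmba swxs tqztq vsky sbld bop
Hunk 3: at line 11 remove [vsky,sbld] add [rbbo,qha,akyho] -> 15 lines: rgbro hkxv ixo isbbi shre hzxpp bip dycc tmba swxs tqztq rbbo qha akyho bop
Hunk 4: at line 2 remove [ixo,isbbi,shre] add [yvue,dapaq,pcxld] -> 15 lines: rgbro hkxv yvue dapaq pcxld hzxpp bip dycc tmba swxs tqztq rbbo qha akyho bop
Hunk 5: at line 3 remove [pcxld,hzxpp,bip] add [cqmfo] -> 13 lines: rgbro hkxv yvue dapaq cqmfo dycc tmba swxs tqztq rbbo qha akyho bop
Final line 12: akyho

Answer: akyho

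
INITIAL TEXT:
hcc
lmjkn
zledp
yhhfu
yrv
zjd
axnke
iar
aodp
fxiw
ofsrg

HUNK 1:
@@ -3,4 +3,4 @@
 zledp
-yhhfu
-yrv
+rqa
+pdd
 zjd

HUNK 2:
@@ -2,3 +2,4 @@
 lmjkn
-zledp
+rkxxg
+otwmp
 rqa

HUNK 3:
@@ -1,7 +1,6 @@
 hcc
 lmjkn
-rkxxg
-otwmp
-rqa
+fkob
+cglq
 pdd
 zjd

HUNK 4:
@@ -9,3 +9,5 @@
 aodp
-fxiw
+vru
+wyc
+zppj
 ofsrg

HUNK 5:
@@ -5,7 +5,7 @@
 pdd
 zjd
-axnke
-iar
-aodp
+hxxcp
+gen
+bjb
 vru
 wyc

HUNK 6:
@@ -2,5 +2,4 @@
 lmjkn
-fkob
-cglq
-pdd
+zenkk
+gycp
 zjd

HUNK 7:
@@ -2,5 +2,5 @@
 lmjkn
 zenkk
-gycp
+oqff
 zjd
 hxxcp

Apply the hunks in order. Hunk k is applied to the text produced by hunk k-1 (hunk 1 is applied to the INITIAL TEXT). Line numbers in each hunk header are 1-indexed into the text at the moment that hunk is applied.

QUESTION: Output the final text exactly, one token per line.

Answer: hcc
lmjkn
zenkk
oqff
zjd
hxxcp
gen
bjb
vru
wyc
zppj
ofsrg

Derivation:
Hunk 1: at line 3 remove [yhhfu,yrv] add [rqa,pdd] -> 11 lines: hcc lmjkn zledp rqa pdd zjd axnke iar aodp fxiw ofsrg
Hunk 2: at line 2 remove [zledp] add [rkxxg,otwmp] -> 12 lines: hcc lmjkn rkxxg otwmp rqa pdd zjd axnke iar aodp fxiw ofsrg
Hunk 3: at line 1 remove [rkxxg,otwmp,rqa] add [fkob,cglq] -> 11 lines: hcc lmjkn fkob cglq pdd zjd axnke iar aodp fxiw ofsrg
Hunk 4: at line 9 remove [fxiw] add [vru,wyc,zppj] -> 13 lines: hcc lmjkn fkob cglq pdd zjd axnke iar aodp vru wyc zppj ofsrg
Hunk 5: at line 5 remove [axnke,iar,aodp] add [hxxcp,gen,bjb] -> 13 lines: hcc lmjkn fkob cglq pdd zjd hxxcp gen bjb vru wyc zppj ofsrg
Hunk 6: at line 2 remove [fkob,cglq,pdd] add [zenkk,gycp] -> 12 lines: hcc lmjkn zenkk gycp zjd hxxcp gen bjb vru wyc zppj ofsrg
Hunk 7: at line 2 remove [gycp] add [oqff] -> 12 lines: hcc lmjkn zenkk oqff zjd hxxcp gen bjb vru wyc zppj ofsrg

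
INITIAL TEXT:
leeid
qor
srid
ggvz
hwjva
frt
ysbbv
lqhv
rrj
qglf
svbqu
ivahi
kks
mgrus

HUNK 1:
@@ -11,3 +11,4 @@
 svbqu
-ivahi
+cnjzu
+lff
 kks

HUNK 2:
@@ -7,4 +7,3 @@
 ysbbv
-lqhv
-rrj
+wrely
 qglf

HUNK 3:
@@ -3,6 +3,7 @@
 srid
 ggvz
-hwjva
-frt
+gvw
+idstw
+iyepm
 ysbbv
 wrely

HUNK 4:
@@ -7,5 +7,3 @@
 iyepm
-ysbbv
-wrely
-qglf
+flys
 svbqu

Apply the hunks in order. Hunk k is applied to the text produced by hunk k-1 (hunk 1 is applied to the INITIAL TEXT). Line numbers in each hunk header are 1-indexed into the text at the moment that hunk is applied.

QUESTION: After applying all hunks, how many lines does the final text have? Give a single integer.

Answer: 13

Derivation:
Hunk 1: at line 11 remove [ivahi] add [cnjzu,lff] -> 15 lines: leeid qor srid ggvz hwjva frt ysbbv lqhv rrj qglf svbqu cnjzu lff kks mgrus
Hunk 2: at line 7 remove [lqhv,rrj] add [wrely] -> 14 lines: leeid qor srid ggvz hwjva frt ysbbv wrely qglf svbqu cnjzu lff kks mgrus
Hunk 3: at line 3 remove [hwjva,frt] add [gvw,idstw,iyepm] -> 15 lines: leeid qor srid ggvz gvw idstw iyepm ysbbv wrely qglf svbqu cnjzu lff kks mgrus
Hunk 4: at line 7 remove [ysbbv,wrely,qglf] add [flys] -> 13 lines: leeid qor srid ggvz gvw idstw iyepm flys svbqu cnjzu lff kks mgrus
Final line count: 13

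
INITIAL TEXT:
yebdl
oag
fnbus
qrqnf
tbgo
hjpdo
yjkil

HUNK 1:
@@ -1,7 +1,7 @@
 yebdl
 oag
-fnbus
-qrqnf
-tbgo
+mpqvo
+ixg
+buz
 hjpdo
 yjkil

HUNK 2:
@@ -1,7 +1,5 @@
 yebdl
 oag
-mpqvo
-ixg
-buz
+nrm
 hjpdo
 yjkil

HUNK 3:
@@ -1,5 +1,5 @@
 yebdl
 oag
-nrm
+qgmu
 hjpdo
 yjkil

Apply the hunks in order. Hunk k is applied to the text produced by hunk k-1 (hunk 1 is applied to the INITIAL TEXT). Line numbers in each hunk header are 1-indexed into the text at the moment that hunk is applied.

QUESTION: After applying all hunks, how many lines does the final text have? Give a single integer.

Answer: 5

Derivation:
Hunk 1: at line 1 remove [fnbus,qrqnf,tbgo] add [mpqvo,ixg,buz] -> 7 lines: yebdl oag mpqvo ixg buz hjpdo yjkil
Hunk 2: at line 1 remove [mpqvo,ixg,buz] add [nrm] -> 5 lines: yebdl oag nrm hjpdo yjkil
Hunk 3: at line 1 remove [nrm] add [qgmu] -> 5 lines: yebdl oag qgmu hjpdo yjkil
Final line count: 5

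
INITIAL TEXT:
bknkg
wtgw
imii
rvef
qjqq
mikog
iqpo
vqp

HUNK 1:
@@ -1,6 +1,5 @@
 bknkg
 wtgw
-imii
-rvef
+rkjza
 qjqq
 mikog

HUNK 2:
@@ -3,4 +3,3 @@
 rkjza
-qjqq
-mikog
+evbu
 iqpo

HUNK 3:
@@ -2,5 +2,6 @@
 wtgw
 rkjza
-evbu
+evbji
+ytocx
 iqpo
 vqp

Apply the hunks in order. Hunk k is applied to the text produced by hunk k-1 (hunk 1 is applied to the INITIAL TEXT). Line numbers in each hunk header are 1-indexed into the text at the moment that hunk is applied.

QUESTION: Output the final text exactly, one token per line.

Answer: bknkg
wtgw
rkjza
evbji
ytocx
iqpo
vqp

Derivation:
Hunk 1: at line 1 remove [imii,rvef] add [rkjza] -> 7 lines: bknkg wtgw rkjza qjqq mikog iqpo vqp
Hunk 2: at line 3 remove [qjqq,mikog] add [evbu] -> 6 lines: bknkg wtgw rkjza evbu iqpo vqp
Hunk 3: at line 2 remove [evbu] add [evbji,ytocx] -> 7 lines: bknkg wtgw rkjza evbji ytocx iqpo vqp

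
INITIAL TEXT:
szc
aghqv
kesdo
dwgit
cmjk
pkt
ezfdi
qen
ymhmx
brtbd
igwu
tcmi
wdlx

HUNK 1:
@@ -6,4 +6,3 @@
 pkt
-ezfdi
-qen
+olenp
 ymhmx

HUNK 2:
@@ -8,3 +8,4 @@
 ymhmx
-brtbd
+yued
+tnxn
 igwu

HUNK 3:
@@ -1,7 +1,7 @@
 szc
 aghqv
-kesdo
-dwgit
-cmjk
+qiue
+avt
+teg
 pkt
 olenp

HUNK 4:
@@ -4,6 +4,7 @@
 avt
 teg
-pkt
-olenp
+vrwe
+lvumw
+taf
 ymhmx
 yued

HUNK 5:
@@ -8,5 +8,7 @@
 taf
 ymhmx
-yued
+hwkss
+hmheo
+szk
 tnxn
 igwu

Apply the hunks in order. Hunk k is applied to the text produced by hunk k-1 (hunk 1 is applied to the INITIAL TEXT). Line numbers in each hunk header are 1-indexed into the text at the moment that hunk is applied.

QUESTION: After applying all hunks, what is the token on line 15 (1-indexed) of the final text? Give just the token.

Hunk 1: at line 6 remove [ezfdi,qen] add [olenp] -> 12 lines: szc aghqv kesdo dwgit cmjk pkt olenp ymhmx brtbd igwu tcmi wdlx
Hunk 2: at line 8 remove [brtbd] add [yued,tnxn] -> 13 lines: szc aghqv kesdo dwgit cmjk pkt olenp ymhmx yued tnxn igwu tcmi wdlx
Hunk 3: at line 1 remove [kesdo,dwgit,cmjk] add [qiue,avt,teg] -> 13 lines: szc aghqv qiue avt teg pkt olenp ymhmx yued tnxn igwu tcmi wdlx
Hunk 4: at line 4 remove [pkt,olenp] add [vrwe,lvumw,taf] -> 14 lines: szc aghqv qiue avt teg vrwe lvumw taf ymhmx yued tnxn igwu tcmi wdlx
Hunk 5: at line 8 remove [yued] add [hwkss,hmheo,szk] -> 16 lines: szc aghqv qiue avt teg vrwe lvumw taf ymhmx hwkss hmheo szk tnxn igwu tcmi wdlx
Final line 15: tcmi

Answer: tcmi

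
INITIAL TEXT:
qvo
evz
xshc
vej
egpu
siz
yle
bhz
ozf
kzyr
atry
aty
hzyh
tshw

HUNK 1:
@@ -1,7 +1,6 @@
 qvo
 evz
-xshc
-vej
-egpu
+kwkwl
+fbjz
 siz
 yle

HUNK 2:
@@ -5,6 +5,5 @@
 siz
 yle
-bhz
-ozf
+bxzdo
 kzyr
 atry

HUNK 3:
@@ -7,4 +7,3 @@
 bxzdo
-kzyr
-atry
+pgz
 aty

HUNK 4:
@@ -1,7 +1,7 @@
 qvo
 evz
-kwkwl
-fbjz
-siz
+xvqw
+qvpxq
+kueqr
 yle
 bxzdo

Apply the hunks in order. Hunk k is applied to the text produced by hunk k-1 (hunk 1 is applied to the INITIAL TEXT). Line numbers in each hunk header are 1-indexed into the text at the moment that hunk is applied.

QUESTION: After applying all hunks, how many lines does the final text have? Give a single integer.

Hunk 1: at line 1 remove [xshc,vej,egpu] add [kwkwl,fbjz] -> 13 lines: qvo evz kwkwl fbjz siz yle bhz ozf kzyr atry aty hzyh tshw
Hunk 2: at line 5 remove [bhz,ozf] add [bxzdo] -> 12 lines: qvo evz kwkwl fbjz siz yle bxzdo kzyr atry aty hzyh tshw
Hunk 3: at line 7 remove [kzyr,atry] add [pgz] -> 11 lines: qvo evz kwkwl fbjz siz yle bxzdo pgz aty hzyh tshw
Hunk 4: at line 1 remove [kwkwl,fbjz,siz] add [xvqw,qvpxq,kueqr] -> 11 lines: qvo evz xvqw qvpxq kueqr yle bxzdo pgz aty hzyh tshw
Final line count: 11

Answer: 11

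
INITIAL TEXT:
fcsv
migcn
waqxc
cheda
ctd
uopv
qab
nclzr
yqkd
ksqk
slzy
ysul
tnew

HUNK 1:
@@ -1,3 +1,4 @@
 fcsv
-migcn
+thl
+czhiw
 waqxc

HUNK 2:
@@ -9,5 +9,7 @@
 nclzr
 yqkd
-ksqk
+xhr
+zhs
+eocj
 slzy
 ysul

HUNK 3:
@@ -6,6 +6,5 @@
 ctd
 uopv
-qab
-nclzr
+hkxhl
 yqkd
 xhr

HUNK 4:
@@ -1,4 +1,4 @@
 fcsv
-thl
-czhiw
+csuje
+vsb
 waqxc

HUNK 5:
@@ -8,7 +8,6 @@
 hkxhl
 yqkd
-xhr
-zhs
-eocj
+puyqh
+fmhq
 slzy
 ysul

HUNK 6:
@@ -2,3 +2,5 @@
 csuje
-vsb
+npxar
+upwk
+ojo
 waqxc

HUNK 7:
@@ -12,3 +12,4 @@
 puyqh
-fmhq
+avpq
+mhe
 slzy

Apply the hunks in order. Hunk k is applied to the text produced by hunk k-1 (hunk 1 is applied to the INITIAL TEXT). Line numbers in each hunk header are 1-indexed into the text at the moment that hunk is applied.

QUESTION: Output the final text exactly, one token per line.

Hunk 1: at line 1 remove [migcn] add [thl,czhiw] -> 14 lines: fcsv thl czhiw waqxc cheda ctd uopv qab nclzr yqkd ksqk slzy ysul tnew
Hunk 2: at line 9 remove [ksqk] add [xhr,zhs,eocj] -> 16 lines: fcsv thl czhiw waqxc cheda ctd uopv qab nclzr yqkd xhr zhs eocj slzy ysul tnew
Hunk 3: at line 6 remove [qab,nclzr] add [hkxhl] -> 15 lines: fcsv thl czhiw waqxc cheda ctd uopv hkxhl yqkd xhr zhs eocj slzy ysul tnew
Hunk 4: at line 1 remove [thl,czhiw] add [csuje,vsb] -> 15 lines: fcsv csuje vsb waqxc cheda ctd uopv hkxhl yqkd xhr zhs eocj slzy ysul tnew
Hunk 5: at line 8 remove [xhr,zhs,eocj] add [puyqh,fmhq] -> 14 lines: fcsv csuje vsb waqxc cheda ctd uopv hkxhl yqkd puyqh fmhq slzy ysul tnew
Hunk 6: at line 2 remove [vsb] add [npxar,upwk,ojo] -> 16 lines: fcsv csuje npxar upwk ojo waqxc cheda ctd uopv hkxhl yqkd puyqh fmhq slzy ysul tnew
Hunk 7: at line 12 remove [fmhq] add [avpq,mhe] -> 17 lines: fcsv csuje npxar upwk ojo waqxc cheda ctd uopv hkxhl yqkd puyqh avpq mhe slzy ysul tnew

Answer: fcsv
csuje
npxar
upwk
ojo
waqxc
cheda
ctd
uopv
hkxhl
yqkd
puyqh
avpq
mhe
slzy
ysul
tnew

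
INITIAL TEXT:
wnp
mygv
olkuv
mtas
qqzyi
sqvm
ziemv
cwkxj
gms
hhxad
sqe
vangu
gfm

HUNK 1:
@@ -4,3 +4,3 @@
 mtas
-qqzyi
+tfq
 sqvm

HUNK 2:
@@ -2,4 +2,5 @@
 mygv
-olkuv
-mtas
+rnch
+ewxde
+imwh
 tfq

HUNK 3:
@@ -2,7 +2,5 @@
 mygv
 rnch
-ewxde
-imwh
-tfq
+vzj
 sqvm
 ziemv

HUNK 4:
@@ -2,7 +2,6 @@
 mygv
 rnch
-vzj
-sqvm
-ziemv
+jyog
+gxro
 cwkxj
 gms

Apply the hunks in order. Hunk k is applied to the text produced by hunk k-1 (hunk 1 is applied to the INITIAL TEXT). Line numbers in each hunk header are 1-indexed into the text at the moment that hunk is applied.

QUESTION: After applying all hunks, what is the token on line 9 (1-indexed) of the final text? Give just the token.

Hunk 1: at line 4 remove [qqzyi] add [tfq] -> 13 lines: wnp mygv olkuv mtas tfq sqvm ziemv cwkxj gms hhxad sqe vangu gfm
Hunk 2: at line 2 remove [olkuv,mtas] add [rnch,ewxde,imwh] -> 14 lines: wnp mygv rnch ewxde imwh tfq sqvm ziemv cwkxj gms hhxad sqe vangu gfm
Hunk 3: at line 2 remove [ewxde,imwh,tfq] add [vzj] -> 12 lines: wnp mygv rnch vzj sqvm ziemv cwkxj gms hhxad sqe vangu gfm
Hunk 4: at line 2 remove [vzj,sqvm,ziemv] add [jyog,gxro] -> 11 lines: wnp mygv rnch jyog gxro cwkxj gms hhxad sqe vangu gfm
Final line 9: sqe

Answer: sqe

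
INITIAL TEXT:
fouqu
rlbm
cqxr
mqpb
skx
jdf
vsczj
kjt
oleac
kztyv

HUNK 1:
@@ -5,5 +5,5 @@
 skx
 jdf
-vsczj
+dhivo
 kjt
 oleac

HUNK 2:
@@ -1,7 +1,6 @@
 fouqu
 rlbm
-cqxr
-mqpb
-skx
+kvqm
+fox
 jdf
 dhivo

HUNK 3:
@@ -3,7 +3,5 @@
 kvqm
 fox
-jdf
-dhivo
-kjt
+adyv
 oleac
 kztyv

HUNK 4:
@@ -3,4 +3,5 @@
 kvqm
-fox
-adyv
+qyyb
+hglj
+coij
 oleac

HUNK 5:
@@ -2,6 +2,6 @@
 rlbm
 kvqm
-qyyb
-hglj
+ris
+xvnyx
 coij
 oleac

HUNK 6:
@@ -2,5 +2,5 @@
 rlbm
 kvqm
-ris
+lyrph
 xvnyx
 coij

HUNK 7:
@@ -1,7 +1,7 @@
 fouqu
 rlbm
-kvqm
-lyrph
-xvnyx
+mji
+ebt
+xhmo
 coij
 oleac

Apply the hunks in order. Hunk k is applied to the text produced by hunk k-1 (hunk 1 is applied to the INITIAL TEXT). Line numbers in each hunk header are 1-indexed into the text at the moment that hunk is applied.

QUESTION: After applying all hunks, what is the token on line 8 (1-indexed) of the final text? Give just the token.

Answer: kztyv

Derivation:
Hunk 1: at line 5 remove [vsczj] add [dhivo] -> 10 lines: fouqu rlbm cqxr mqpb skx jdf dhivo kjt oleac kztyv
Hunk 2: at line 1 remove [cqxr,mqpb,skx] add [kvqm,fox] -> 9 lines: fouqu rlbm kvqm fox jdf dhivo kjt oleac kztyv
Hunk 3: at line 3 remove [jdf,dhivo,kjt] add [adyv] -> 7 lines: fouqu rlbm kvqm fox adyv oleac kztyv
Hunk 4: at line 3 remove [fox,adyv] add [qyyb,hglj,coij] -> 8 lines: fouqu rlbm kvqm qyyb hglj coij oleac kztyv
Hunk 5: at line 2 remove [qyyb,hglj] add [ris,xvnyx] -> 8 lines: fouqu rlbm kvqm ris xvnyx coij oleac kztyv
Hunk 6: at line 2 remove [ris] add [lyrph] -> 8 lines: fouqu rlbm kvqm lyrph xvnyx coij oleac kztyv
Hunk 7: at line 1 remove [kvqm,lyrph,xvnyx] add [mji,ebt,xhmo] -> 8 lines: fouqu rlbm mji ebt xhmo coij oleac kztyv
Final line 8: kztyv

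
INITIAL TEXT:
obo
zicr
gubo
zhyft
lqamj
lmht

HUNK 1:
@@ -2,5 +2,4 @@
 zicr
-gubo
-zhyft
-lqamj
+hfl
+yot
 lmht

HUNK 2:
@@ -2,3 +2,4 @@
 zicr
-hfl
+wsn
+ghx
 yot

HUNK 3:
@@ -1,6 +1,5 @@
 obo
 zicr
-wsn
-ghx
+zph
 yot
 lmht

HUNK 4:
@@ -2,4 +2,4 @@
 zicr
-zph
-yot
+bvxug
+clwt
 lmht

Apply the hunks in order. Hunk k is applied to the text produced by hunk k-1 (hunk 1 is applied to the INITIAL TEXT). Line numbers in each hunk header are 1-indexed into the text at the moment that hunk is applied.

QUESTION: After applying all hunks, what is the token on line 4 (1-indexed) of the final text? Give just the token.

Answer: clwt

Derivation:
Hunk 1: at line 2 remove [gubo,zhyft,lqamj] add [hfl,yot] -> 5 lines: obo zicr hfl yot lmht
Hunk 2: at line 2 remove [hfl] add [wsn,ghx] -> 6 lines: obo zicr wsn ghx yot lmht
Hunk 3: at line 1 remove [wsn,ghx] add [zph] -> 5 lines: obo zicr zph yot lmht
Hunk 4: at line 2 remove [zph,yot] add [bvxug,clwt] -> 5 lines: obo zicr bvxug clwt lmht
Final line 4: clwt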